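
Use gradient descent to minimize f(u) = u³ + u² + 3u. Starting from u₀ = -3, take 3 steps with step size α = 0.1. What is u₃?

f′(u) = 3u² + 2u + 3
u₁ = -3 − 0.1·24 = -5.4
u₂ = -5.4 − 0.1·79.68 = -13.368
u₃ = -13.368 − 0.1·512.374272 = -64.6054272

-64.6054272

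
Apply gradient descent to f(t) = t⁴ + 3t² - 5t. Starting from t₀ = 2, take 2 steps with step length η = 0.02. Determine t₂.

1.02833216

f′(t) = 4t³ + 6t - 5
t₁ = 2 − 0.02·39 = 1.22
t₂ = 1.22 − 0.02·9.583392 = 1.02833216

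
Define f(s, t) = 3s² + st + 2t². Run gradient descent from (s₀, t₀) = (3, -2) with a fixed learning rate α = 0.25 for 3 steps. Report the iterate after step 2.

∇f = (6s + t, s + 4t)
Step 1: at (3, -2), ∇f = (16, -5) → (3, -2) − 0.25·(16, -5) = (-1, -0.75)
Step 2: at (-1, -0.75), ∇f = (-6.75, -4) → (-1, -0.75) − 0.25·(-6.75, -4) = (0.6875, 0.25)

(0.6875, 0.25)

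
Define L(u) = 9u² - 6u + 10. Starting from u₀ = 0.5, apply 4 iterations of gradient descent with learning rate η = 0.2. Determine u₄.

L′(u) = 18u - 6
u₁ = 0.5 − 0.2·3 = -0.1
u₂ = -0.1 − 0.2·(-7.8) = 1.46
u₃ = 1.46 − 0.2·20.28 = -2.596
u₄ = -2.596 − 0.2·(-52.728) = 7.9496

7.9496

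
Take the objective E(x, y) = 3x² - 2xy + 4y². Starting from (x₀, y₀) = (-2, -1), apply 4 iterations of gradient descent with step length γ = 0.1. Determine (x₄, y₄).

(-0.1424, -0.088)

∇E = (6x - 2y, -2x + 8y)
(x₁, y₁) = (-2, -1) − 0.1·(-10, -4) = (-1, -0.6)
(x₂, y₂) = (-1, -0.6) − 0.1·(-4.8, -2.8) = (-0.52, -0.32)
(x₃, y₃) = (-0.52, -0.32) − 0.1·(-2.48, -1.52) = (-0.272, -0.168)
(x₄, y₄) = (-0.272, -0.168) − 0.1·(-1.296, -0.8) = (-0.1424, -0.088)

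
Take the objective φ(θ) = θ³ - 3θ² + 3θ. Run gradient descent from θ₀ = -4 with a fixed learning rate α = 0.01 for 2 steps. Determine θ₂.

φ′(θ) = 3θ² - 6θ + 3
θ₁ = -4 − 0.01·75 = -4.75
θ₂ = -4.75 − 0.01·99.1875 = -5.741875

-5.741875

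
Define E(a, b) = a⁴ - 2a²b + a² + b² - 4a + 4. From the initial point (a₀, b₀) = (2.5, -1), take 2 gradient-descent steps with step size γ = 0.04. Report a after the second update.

-0.20160256

∇E = (4a³ - 4ab + 2a - 4, -2a² + 2b)
Step 1: at (2.5, -1), ∇E = (73.5, -14.5) → (2.5, -1) − 0.04·(73.5, -14.5) = (-0.44, -0.42)
Step 2: at (-0.44, -0.42), ∇E = (-5.959936, -1.2272) → (-0.44, -0.42) − 0.04·(-5.959936, -1.2272) = (-0.20160256, -0.370912)
a = -0.20160256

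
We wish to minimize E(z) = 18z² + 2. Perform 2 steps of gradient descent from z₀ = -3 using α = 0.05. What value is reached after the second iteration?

E′(z) = 36z
Step 1: E′(-3) = -108; z₁ = -3 − 0.05·(-108) = 2.4
Step 2: E′(2.4) = 86.4; z₂ = 2.4 − 0.05·86.4 = -1.92

-1.92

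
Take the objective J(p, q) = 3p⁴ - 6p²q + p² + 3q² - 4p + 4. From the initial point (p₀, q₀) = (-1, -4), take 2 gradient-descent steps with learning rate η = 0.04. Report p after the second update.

∇J = (12p³ - 12pq + 2p - 4, -6p² + 6q)
Step 1: at (-1, -4), ∇J = (-66, -30) → (-1, -4) − 0.04·(-66, -30) = (1.64, -2.8)
Step 2: at (1.64, -2.8), ∇J = (107.315328, -32.9376) → (1.64, -2.8) − 0.04·(107.315328, -32.9376) = (-2.65261312, -1.482496)
p = -2.65261312

-2.65261312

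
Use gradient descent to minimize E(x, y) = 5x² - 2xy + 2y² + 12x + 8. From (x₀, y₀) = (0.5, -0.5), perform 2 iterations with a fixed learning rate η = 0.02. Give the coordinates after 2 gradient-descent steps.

(-0.1456, -0.3992)

∇E = (10x - 2y + 12, -2x + 4y)
(x₁, y₁) = (0.5, -0.5) − 0.02·(18, -3) = (0.14, -0.44)
(x₂, y₂) = (0.14, -0.44) − 0.02·(14.28, -2.04) = (-0.1456, -0.3992)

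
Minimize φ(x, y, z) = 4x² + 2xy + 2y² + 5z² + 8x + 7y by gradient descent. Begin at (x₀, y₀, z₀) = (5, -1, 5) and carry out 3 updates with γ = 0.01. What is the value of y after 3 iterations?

∇φ = (8x + 2y + 8, 2x + 4y + 7, 10z)
(x₁, y₁, z₁) = (5, -1, 5) − 0.01·(46, 13, 50) = (4.54, -1.13, 4.5)
(x₂, y₂, z₂) = (4.54, -1.13, 4.5) − 0.01·(42.06, 11.56, 45) = (4.1194, -1.2456, 4.05)
(x₃, y₃, z₃) = (4.1194, -1.2456, 4.05) − 0.01·(38.464, 10.2564, 40.5) = (3.73476, -1.348164, 3.645)
y = -1.348164

-1.348164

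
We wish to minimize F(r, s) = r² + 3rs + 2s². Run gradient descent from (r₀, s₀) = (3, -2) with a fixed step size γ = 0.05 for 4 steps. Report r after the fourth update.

3.03669375

∇F = (2r + 3s, 3r + 4s)
Step 1: at (3, -2), ∇F = (0, 1) → (3, -2) − 0.05·(0, 1) = (3, -2.05)
Step 2: at (3, -2.05), ∇F = (-0.15, 0.8) → (3, -2.05) − 0.05·(-0.15, 0.8) = (3.0075, -2.09)
Step 3: at (3.0075, -2.09), ∇F = (-0.255, 0.6625) → (3.0075, -2.09) − 0.05·(-0.255, 0.6625) = (3.02025, -2.123125)
Step 4: at (3.02025, -2.123125), ∇F = (-0.328875, 0.56825) → (3.02025, -2.123125) − 0.05·(-0.328875, 0.56825) = (3.03669375, -2.1515375)
r = 3.03669375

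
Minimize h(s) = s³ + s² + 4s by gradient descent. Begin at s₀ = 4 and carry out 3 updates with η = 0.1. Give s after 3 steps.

-6.032

h′(s) = 3s² + 2s + 4
s₁ = 4 − 0.1·60 = -2
s₂ = -2 − 0.1·12 = -3.2
s₃ = -3.2 − 0.1·28.32 = -6.032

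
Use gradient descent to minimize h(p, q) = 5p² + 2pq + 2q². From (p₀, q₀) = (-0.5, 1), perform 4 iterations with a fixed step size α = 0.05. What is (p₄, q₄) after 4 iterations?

(-0.16055, 0.49855)

∇h = (10p + 2q, 2p + 4q)
Step 1: at (-0.5, 1), ∇h = (-3, 3) → (-0.5, 1) − 0.05·(-3, 3) = (-0.35, 0.85)
Step 2: at (-0.35, 0.85), ∇h = (-1.8, 2.7) → (-0.35, 0.85) − 0.05·(-1.8, 2.7) = (-0.26, 0.715)
Step 3: at (-0.26, 0.715), ∇h = (-1.17, 2.34) → (-0.26, 0.715) − 0.05·(-1.17, 2.34) = (-0.2015, 0.598)
Step 4: at (-0.2015, 0.598), ∇h = (-0.819, 1.989) → (-0.2015, 0.598) − 0.05·(-0.819, 1.989) = (-0.16055, 0.49855)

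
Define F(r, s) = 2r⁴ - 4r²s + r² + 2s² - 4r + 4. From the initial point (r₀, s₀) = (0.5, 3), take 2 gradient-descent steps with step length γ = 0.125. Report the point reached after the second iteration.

(-5.546875, 3.34375)

∇F = (8r³ - 8rs + 2r - 4, -4r² + 4s)
(r₁, s₁) = (0.5, 3) − 0.125·(-14, 11) = (2.25, 1.625)
(r₂, s₂) = (2.25, 1.625) − 0.125·(62.375, -13.75) = (-5.546875, 3.34375)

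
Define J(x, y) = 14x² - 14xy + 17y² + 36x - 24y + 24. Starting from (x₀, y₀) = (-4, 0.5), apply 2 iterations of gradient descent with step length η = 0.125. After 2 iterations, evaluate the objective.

∇J = (28x - 14y + 36, -14x + 34y - 24)
(x₁, y₁) = (-4, 0.5) − 0.125·(-83, 49) = (6.375, -5.625)
(x₂, y₂) = (6.375, -5.625) − 0.125·(293.25, -304.5) = (-30.28125, 32.4375)
J(-30.28125, 32.4375) = 42631.458984375

42631.458984375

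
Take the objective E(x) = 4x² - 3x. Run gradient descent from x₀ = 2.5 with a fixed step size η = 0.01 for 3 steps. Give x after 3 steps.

E′(x) = 8x - 3
Step 1: E′(2.5) = 17; x₁ = 2.5 − 0.01·17 = 2.33
Step 2: E′(2.33) = 15.64; x₂ = 2.33 − 0.01·15.64 = 2.1736
Step 3: E′(2.1736) = 14.3888; x₃ = 2.1736 − 0.01·14.3888 = 2.029712

2.029712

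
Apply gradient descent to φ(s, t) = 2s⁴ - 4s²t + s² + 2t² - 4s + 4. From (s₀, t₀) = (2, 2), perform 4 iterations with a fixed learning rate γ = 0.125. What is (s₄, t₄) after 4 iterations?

(-40.984375, 8.15625)

∇φ = (8s³ - 8st + 2s - 4, -4s² + 4t)
Step 1: at (2, 2), ∇φ = (32, -8) → (2, 2) − 0.125·(32, -8) = (-2, 3)
Step 2: at (-2, 3), ∇φ = (-24, -4) → (-2, 3) − 0.125·(-24, -4) = (1, 3.5)
Step 3: at (1, 3.5), ∇φ = (-22, 10) → (1, 3.5) − 0.125·(-22, 10) = (3.75, 2.25)
Step 4: at (3.75, 2.25), ∇φ = (357.875, -47.25) → (3.75, 2.25) − 0.125·(357.875, -47.25) = (-40.984375, 8.15625)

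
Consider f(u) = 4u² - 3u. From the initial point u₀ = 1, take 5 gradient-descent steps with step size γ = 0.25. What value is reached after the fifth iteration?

-0.25

f′(u) = 8u - 3
u₁ = 1 − 0.25·5 = -0.25
u₂ = -0.25 − 0.25·(-5) = 1
u₃ = 1 − 0.25·5 = -0.25
u₄ = -0.25 − 0.25·(-5) = 1
u₅ = 1 − 0.25·5 = -0.25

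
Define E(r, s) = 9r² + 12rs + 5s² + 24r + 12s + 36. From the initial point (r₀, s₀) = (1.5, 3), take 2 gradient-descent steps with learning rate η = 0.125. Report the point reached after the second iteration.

(15.46875, 13.6875)

∇E = (18r + 12s + 24, 12r + 10s + 12)
Step 1: at (1.5, 3), ∇E = (87, 60) → (1.5, 3) − 0.125·(87, 60) = (-9.375, -4.5)
Step 2: at (-9.375, -4.5), ∇E = (-198.75, -145.5) → (-9.375, -4.5) − 0.125·(-198.75, -145.5) = (15.46875, 13.6875)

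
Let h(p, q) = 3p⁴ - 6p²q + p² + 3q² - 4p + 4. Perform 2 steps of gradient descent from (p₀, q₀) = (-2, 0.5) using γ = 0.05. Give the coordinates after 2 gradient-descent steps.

∇h = (12p³ - 12pq + 2p - 4, -6p² + 6q)
(p₁, q₁) = (-2, 0.5) − 0.05·(-92, -21) = (2.6, 1.55)
(p₂, q₂) = (2.6, 1.55) − 0.05·(163.752, -31.26) = (-5.5876, 3.113)

(-5.5876, 3.113)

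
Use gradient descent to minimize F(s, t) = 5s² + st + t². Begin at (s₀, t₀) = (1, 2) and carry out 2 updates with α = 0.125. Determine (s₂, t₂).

∇F = (10s + t, s + 2t)
Step 1: at (1, 2), ∇F = (12, 5) → (1, 2) − 0.125·(12, 5) = (-0.5, 1.375)
Step 2: at (-0.5, 1.375), ∇F = (-3.625, 2.25) → (-0.5, 1.375) − 0.125·(-3.625, 2.25) = (-0.046875, 1.09375)

(-0.046875, 1.09375)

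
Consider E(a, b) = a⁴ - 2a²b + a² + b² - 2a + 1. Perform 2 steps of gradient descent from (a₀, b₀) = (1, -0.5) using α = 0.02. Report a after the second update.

0.79930624

∇E = (4a³ - 4ab + 2a - 2, -2a² + 2b)
(a₁, b₁) = (1, -0.5) − 0.02·(6, -3) = (0.88, -0.44)
(a₂, b₂) = (0.88, -0.44) − 0.02·(4.034688, -2.4288) = (0.79930624, -0.391424)
a = 0.79930624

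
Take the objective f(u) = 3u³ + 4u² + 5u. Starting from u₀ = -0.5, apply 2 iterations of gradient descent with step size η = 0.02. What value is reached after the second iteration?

f′(u) = 9u² + 8u + 5
u₁ = -0.5 − 0.02·3.25 = -0.565
u₂ = -0.565 − 0.02·3.353025 = -0.6320605

-0.6320605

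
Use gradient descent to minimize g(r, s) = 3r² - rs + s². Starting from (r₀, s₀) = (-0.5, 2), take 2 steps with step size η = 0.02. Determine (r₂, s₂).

(-0.3138, 1.8256)

∇g = (6r - s, -r + 2s)
Step 1: at (-0.5, 2), ∇g = (-5, 4.5) → (-0.5, 2) − 0.02·(-5, 4.5) = (-0.4, 1.91)
Step 2: at (-0.4, 1.91), ∇g = (-4.31, 4.22) → (-0.4, 1.91) − 0.02·(-4.31, 4.22) = (-0.3138, 1.8256)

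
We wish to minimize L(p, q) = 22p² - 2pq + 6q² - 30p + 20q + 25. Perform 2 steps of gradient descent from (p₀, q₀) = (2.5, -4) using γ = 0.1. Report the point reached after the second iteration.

∇L = (44p - 2q - 30, -2p + 12q + 20)
(p₁, q₁) = (2.5, -4) − 0.1·(88, -33) = (-6.3, -0.7)
(p₂, q₂) = (-6.3, -0.7) − 0.1·(-305.8, 24.2) = (24.28, -3.12)

(24.28, -3.12)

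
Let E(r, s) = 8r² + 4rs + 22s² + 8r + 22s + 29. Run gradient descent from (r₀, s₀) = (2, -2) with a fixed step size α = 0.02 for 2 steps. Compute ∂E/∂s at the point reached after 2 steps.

∇E = (16r + 4s + 8, 4r + 44s + 22)
Step 1: at (2, -2), ∇E = (32, -58) → (2, -2) − 0.02·(32, -58) = (1.36, -0.84)
Step 2: at (1.36, -0.84), ∇E = (26.4, -9.52) → (1.36, -0.84) − 0.02·(26.4, -9.52) = (0.832, -0.6496)
∂E/∂s at (0.832, -0.6496) = -3.2544

-3.2544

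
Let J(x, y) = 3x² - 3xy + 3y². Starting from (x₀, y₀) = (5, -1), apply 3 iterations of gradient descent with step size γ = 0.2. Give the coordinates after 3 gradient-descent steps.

∇J = (6x - 3y, -3x + 6y)
Step 1: at (5, -1), ∇J = (33, -21) → (5, -1) − 0.2·(33, -21) = (-1.6, 3.2)
Step 2: at (-1.6, 3.2), ∇J = (-19.2, 24) → (-1.6, 3.2) − 0.2·(-19.2, 24) = (2.24, -1.6)
Step 3: at (2.24, -1.6), ∇J = (18.24, -16.32) → (2.24, -1.6) − 0.2·(18.24, -16.32) = (-1.408, 1.664)

(-1.408, 1.664)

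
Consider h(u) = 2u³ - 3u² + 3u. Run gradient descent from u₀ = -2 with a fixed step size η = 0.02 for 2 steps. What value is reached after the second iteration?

-4.101008

h′(u) = 6u² - 6u + 3
Step 1: h′(-2) = 39; u₁ = -2 − 0.02·39 = -2.78
Step 2: h′(-2.78) = 66.0504; u₂ = -2.78 − 0.02·66.0504 = -4.101008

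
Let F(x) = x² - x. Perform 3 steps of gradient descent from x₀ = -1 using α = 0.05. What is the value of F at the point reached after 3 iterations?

F′(x) = 2x - 1
x₁ = -1 − 0.05·(-3) = -0.85
x₂ = -0.85 − 0.05·(-2.7) = -0.715
x₃ = -0.715 − 0.05·(-2.43) = -0.5935
F(-0.5935) = 0.94574225

0.94574225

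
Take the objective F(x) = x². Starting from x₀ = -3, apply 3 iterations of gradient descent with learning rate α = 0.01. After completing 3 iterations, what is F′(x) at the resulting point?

-5.647152

F′(x) = 2x
x₁ = -3 − 0.01·(-6) = -2.94
x₂ = -2.94 − 0.01·(-5.88) = -2.8812
x₃ = -2.8812 − 0.01·(-5.7624) = -2.823576
F′(x) at (-2.823576) = -5.647152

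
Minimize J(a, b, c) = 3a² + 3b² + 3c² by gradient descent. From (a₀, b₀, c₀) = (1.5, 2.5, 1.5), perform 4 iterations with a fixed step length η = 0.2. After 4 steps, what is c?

0.0024

∇J = (6a, 6b, 6c)
(a₁, b₁, c₁) = (1.5, 2.5, 1.5) − 0.2·(9, 15, 9) = (-0.3, -0.5, -0.3)
(a₂, b₂, c₂) = (-0.3, -0.5, -0.3) − 0.2·(-1.8, -3, -1.8) = (0.06, 0.1, 0.06)
(a₃, b₃, c₃) = (0.06, 0.1, 0.06) − 0.2·(0.36, 0.6, 0.36) = (-0.012, -0.02, -0.012)
(a₄, b₄, c₄) = (-0.012, -0.02, -0.012) − 0.2·(-0.072, -0.12, -0.072) = (0.0024, 0.004, 0.0024)
c = 0.0024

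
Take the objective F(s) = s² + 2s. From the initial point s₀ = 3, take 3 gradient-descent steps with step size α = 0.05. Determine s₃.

F′(s) = 2s + 2
s₁ = 3 − 0.05·8 = 2.6
s₂ = 2.6 − 0.05·7.2 = 2.24
s₃ = 2.24 − 0.05·6.48 = 1.916

1.916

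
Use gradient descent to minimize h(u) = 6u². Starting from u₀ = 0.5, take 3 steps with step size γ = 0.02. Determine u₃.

0.219488

h′(u) = 12u
u₁ = 0.5 − 0.02·6 = 0.38
u₂ = 0.38 − 0.02·4.56 = 0.2888
u₃ = 0.2888 − 0.02·3.4656 = 0.219488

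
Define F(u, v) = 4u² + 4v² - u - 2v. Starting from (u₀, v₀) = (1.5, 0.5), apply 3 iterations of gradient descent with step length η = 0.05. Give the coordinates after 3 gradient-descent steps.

(0.422, 0.304)

∇F = (8u - 1, 8v - 2)
(u₁, v₁) = (1.5, 0.5) − 0.05·(11, 2) = (0.95, 0.4)
(u₂, v₂) = (0.95, 0.4) − 0.05·(6.6, 1.2) = (0.62, 0.34)
(u₃, v₃) = (0.62, 0.34) − 0.05·(3.96, 0.72) = (0.422, 0.304)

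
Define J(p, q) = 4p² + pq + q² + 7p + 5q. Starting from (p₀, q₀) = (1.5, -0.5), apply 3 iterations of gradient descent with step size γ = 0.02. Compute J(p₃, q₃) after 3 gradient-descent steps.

∇J = (8p + q + 7, p + 2q + 5)
(p₁, q₁) = (1.5, -0.5) − 0.02·(18.5, 5.5) = (1.13, -0.61)
(p₂, q₂) = (1.13, -0.61) − 0.02·(15.43, 4.91) = (0.8214, -0.7082)
(p₃, q₃) = (0.8214, -0.7082) − 0.02·(12.863, 4.405) = (0.56414, -0.7963)
J(0.56414, -0.7963) = 1.4253647664

1.4253647664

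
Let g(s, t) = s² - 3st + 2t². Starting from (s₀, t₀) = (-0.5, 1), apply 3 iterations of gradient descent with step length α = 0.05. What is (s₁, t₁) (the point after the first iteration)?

(-0.3, 0.725)

∇g = (2s - 3t, -3s + 4t)
Step 1: at (-0.5, 1), ∇g = (-4, 5.5) → (-0.5, 1) − 0.05·(-4, 5.5) = (-0.3, 0.725)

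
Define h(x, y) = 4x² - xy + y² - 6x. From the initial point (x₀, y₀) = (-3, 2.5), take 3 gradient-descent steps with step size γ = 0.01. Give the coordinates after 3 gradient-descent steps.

∇h = (8x - y - 6, -x + 2y)
(x₁, y₁) = (-3, 2.5) − 0.01·(-32.5, 8) = (-2.675, 2.42)
(x₂, y₂) = (-2.675, 2.42) − 0.01·(-29.82, 7.515) = (-2.3768, 2.34485)
(x₃, y₃) = (-2.3768, 2.34485) − 0.01·(-27.35925, 7.0665) = (-2.1032075, 2.274185)

(-2.1032075, 2.274185)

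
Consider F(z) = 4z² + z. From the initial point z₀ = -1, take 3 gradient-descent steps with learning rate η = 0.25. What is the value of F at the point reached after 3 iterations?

3

F′(z) = 8z + 1
Step 1: F′(-1) = -7; z₁ = -1 − 0.25·(-7) = 0.75
Step 2: F′(0.75) = 7; z₂ = 0.75 − 0.25·7 = -1
Step 3: F′(-1) = -7; z₃ = -1 − 0.25·(-7) = 0.75
F(0.75) = 3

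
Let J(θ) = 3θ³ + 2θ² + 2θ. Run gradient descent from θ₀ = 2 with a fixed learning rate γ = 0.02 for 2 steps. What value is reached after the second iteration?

0.743648

J′(θ) = 9θ² + 4θ + 2
Step 1: J′(2) = 46; θ₁ = 2 − 0.02·46 = 1.08
Step 2: J′(1.08) = 16.8176; θ₂ = 1.08 − 0.02·16.8176 = 0.743648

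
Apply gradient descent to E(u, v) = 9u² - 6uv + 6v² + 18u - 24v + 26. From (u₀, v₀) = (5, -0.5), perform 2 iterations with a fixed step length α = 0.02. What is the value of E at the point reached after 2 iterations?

39.8272928

∇E = (18u - 6v + 18, -6u + 12v - 24)
Step 1: at (5, -0.5), ∇E = (111, -60) → (5, -0.5) − 0.02·(111, -60) = (2.78, 0.7)
Step 2: at (2.78, 0.7), ∇E = (63.84, -32.28) → (2.78, 0.7) − 0.02·(63.84, -32.28) = (1.5032, 1.3456)
E(1.5032, 1.3456) = 39.8272928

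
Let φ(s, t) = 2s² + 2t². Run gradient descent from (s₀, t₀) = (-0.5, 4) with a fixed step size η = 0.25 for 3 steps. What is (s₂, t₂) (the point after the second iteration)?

(0, 0)

∇φ = (4s, 4t)
Step 1: at (-0.5, 4), ∇φ = (-2, 16) → (-0.5, 4) − 0.25·(-2, 16) = (0, 0)
Step 2: at (0, 0), ∇φ = (0, 0) → (0, 0) − 0.25·(0, 0) = (0, 0)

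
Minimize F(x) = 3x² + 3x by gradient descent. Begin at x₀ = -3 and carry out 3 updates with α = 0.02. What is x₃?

F′(x) = 6x + 3
Step 1: F′(-3) = -15; x₁ = -3 − 0.02·(-15) = -2.7
Step 2: F′(-2.7) = -13.2; x₂ = -2.7 − 0.02·(-13.2) = -2.436
Step 3: F′(-2.436) = -11.616; x₃ = -2.436 − 0.02·(-11.616) = -2.20368

-2.20368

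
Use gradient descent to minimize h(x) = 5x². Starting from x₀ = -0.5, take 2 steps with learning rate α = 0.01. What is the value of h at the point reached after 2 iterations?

h′(x) = 10x
Step 1: h′(-0.5) = -5; x₁ = -0.5 − 0.01·(-5) = -0.45
Step 2: h′(-0.45) = -4.5; x₂ = -0.45 − 0.01·(-4.5) = -0.405
h(-0.405) = 0.820125

0.820125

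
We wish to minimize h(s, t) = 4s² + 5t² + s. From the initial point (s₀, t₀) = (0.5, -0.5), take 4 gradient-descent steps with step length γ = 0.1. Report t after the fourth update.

∇h = (8s + 1, 10t)
Step 1: at (0.5, -0.5), ∇h = (5, -5) → (0.5, -0.5) − 0.1·(5, -5) = (0, 0)
Step 2: at (0, 0), ∇h = (1, 0) → (0, 0) − 0.1·(1, 0) = (-0.1, 0)
Step 3: at (-0.1, 0), ∇h = (0.2, 0) → (-0.1, 0) − 0.1·(0.2, 0) = (-0.12, 0)
Step 4: at (-0.12, 0), ∇h = (0.04, 0) → (-0.12, 0) − 0.1·(0.04, 0) = (-0.124, 0)
t = 0

0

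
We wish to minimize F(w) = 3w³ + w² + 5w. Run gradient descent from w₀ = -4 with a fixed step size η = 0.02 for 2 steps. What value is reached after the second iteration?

F′(w) = 9w² + 2w + 5
w₁ = -4 − 0.02·141 = -6.82
w₂ = -6.82 − 0.02·409.9716 = -15.019432

-15.019432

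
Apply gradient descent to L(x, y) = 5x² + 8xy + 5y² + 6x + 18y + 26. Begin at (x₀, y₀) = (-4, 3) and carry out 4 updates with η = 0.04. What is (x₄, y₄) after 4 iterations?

(-2.32219648, 0.990912)

∇L = (10x + 8y + 6, 8x + 10y + 18)
Step 1: at (-4, 3), ∇L = (-10, 16) → (-4, 3) − 0.04·(-10, 16) = (-3.6, 2.36)
Step 2: at (-3.6, 2.36), ∇L = (-11.12, 12.8) → (-3.6, 2.36) − 0.04·(-11.12, 12.8) = (-3.1552, 1.848)
Step 3: at (-3.1552, 1.848), ∇L = (-10.768, 11.2384) → (-3.1552, 1.848) − 0.04·(-10.768, 11.2384) = (-2.72448, 1.398464)
Step 4: at (-2.72448, 1.398464), ∇L = (-10.057088, 10.1888) → (-2.72448, 1.398464) − 0.04·(-10.057088, 10.1888) = (-2.32219648, 0.990912)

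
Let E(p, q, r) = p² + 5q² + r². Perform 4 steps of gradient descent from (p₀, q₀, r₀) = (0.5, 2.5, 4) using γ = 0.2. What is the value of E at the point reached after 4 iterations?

∇E = (2p, 10q, 2r)
(p₁, q₁, r₁) = (0.5, 2.5, 4) − 0.2·(1, 25, 8) = (0.3, -2.5, 2.4)
(p₂, q₂, r₂) = (0.3, -2.5, 2.4) − 0.2·(0.6, -25, 4.8) = (0.18, 2.5, 1.44)
(p₃, q₃, r₃) = (0.18, 2.5, 1.44) − 0.2·(0.36, 25, 2.88) = (0.108, -2.5, 0.864)
(p₄, q₄, r₄) = (0.108, -2.5, 0.864) − 0.2·(0.216, -25, 1.728) = (0.0648, 2.5, 0.5184)
E(0.0648, 2.5, 0.5184) = 31.5229376

31.5229376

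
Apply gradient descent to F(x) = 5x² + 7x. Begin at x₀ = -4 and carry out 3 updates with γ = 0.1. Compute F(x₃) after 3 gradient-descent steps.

-2.45

F′(x) = 10x + 7
x₁ = -4 − 0.1·(-33) = -0.7
x₂ = -0.7 − 0.1·0 = -0.7
x₃ = -0.7 − 0.1·0 = -0.7
F(-0.7) = -2.45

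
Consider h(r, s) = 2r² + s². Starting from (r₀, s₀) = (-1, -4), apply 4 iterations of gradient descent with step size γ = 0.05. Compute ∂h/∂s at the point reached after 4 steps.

-5.2488

∇h = (4r, 2s)
(r₁, s₁) = (-1, -4) − 0.05·(-4, -8) = (-0.8, -3.6)
(r₂, s₂) = (-0.8, -3.6) − 0.05·(-3.2, -7.2) = (-0.64, -3.24)
(r₃, s₃) = (-0.64, -3.24) − 0.05·(-2.56, -6.48) = (-0.512, -2.916)
(r₄, s₄) = (-0.512, -2.916) − 0.05·(-2.048, -5.832) = (-0.4096, -2.6244)
∂h/∂s at (-0.4096, -2.6244) = -5.2488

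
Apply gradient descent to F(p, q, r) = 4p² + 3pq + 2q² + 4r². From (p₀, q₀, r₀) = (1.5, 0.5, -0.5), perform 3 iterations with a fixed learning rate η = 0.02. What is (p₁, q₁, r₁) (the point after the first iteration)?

(1.23, 0.37, -0.42)

∇F = (8p + 3q, 3p + 4q, 8r)
(p₁, q₁, r₁) = (1.5, 0.5, -0.5) − 0.02·(13.5, 6.5, -4) = (1.23, 0.37, -0.42)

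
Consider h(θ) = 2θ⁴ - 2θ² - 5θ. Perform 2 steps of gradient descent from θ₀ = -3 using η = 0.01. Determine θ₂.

h′(θ) = 8θ³ - 4θ - 5
θ₁ = -3 − 0.01·(-209) = -0.91
θ₂ = -0.91 − 0.01·(-7.388568) = -0.83611432

-0.83611432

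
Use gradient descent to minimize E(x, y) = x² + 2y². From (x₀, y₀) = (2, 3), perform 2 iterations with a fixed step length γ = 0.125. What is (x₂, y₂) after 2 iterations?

(1.125, 0.75)

∇E = (2x, 4y)
Step 1: at (2, 3), ∇E = (4, 12) → (2, 3) − 0.125·(4, 12) = (1.5, 1.5)
Step 2: at (1.5, 1.5), ∇E = (3, 6) → (1.5, 1.5) − 0.125·(3, 6) = (1.125, 0.75)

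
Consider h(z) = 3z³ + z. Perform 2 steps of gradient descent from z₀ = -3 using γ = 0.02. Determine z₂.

h′(z) = 9z² + 1
z₁ = -3 − 0.02·82 = -4.64
z₂ = -4.64 − 0.02·194.7664 = -8.535328

-8.535328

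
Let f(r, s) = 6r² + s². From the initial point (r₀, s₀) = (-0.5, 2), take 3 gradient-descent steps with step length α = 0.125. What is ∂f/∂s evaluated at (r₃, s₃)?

∇f = (12r, 2s)
Step 1: at (-0.5, 2), ∇f = (-6, 4) → (-0.5, 2) − 0.125·(-6, 4) = (0.25, 1.5)
Step 2: at (0.25, 1.5), ∇f = (3, 3) → (0.25, 1.5) − 0.125·(3, 3) = (-0.125, 1.125)
Step 3: at (-0.125, 1.125), ∇f = (-1.5, 2.25) → (-0.125, 1.125) − 0.125·(-1.5, 2.25) = (0.0625, 0.84375)
∂f/∂s at (0.0625, 0.84375) = 1.6875

1.6875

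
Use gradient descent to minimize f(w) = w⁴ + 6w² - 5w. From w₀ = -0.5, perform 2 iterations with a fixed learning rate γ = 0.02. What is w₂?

f′(w) = 4w³ + 12w - 5
w₁ = -0.5 − 0.02·(-11.5) = -0.27
w₂ = -0.27 − 0.02·(-8.318732) = -0.10362536

-0.10362536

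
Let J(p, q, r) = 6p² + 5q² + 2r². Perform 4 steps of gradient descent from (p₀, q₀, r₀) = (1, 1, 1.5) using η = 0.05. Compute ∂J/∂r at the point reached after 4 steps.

2.4576

∇J = (12p, 10q, 4r)
Step 1: at (1, 1, 1.5), ∇J = (12, 10, 6) → (1, 1, 1.5) − 0.05·(12, 10, 6) = (0.4, 0.5, 1.2)
Step 2: at (0.4, 0.5, 1.2), ∇J = (4.8, 5, 4.8) → (0.4, 0.5, 1.2) − 0.05·(4.8, 5, 4.8) = (0.16, 0.25, 0.96)
Step 3: at (0.16, 0.25, 0.96), ∇J = (1.92, 2.5, 3.84) → (0.16, 0.25, 0.96) − 0.05·(1.92, 2.5, 3.84) = (0.064, 0.125, 0.768)
Step 4: at (0.064, 0.125, 0.768), ∇J = (0.768, 1.25, 3.072) → (0.064, 0.125, 0.768) − 0.05·(0.768, 1.25, 3.072) = (0.0256, 0.0625, 0.6144)
∂J/∂r at (0.0256, 0.0625, 0.6144) = 2.4576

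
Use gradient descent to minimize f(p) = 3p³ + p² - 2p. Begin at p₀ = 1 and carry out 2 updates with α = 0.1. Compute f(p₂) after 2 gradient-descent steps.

-0.408851467

f′(p) = 9p² + 2p - 2
p₁ = 1 − 0.1·9 = 0.1
p₂ = 0.1 − 0.1·(-1.71) = 0.271
f(0.271) = -0.408851467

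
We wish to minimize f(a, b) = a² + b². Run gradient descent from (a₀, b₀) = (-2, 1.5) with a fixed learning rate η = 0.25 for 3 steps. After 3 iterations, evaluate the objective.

∇f = (2a, 2b)
(a₁, b₁) = (-2, 1.5) − 0.25·(-4, 3) = (-1, 0.75)
(a₂, b₂) = (-1, 0.75) − 0.25·(-2, 1.5) = (-0.5, 0.375)
(a₃, b₃) = (-0.5, 0.375) − 0.25·(-1, 0.75) = (-0.25, 0.1875)
f(-0.25, 0.1875) = 0.09765625

0.09765625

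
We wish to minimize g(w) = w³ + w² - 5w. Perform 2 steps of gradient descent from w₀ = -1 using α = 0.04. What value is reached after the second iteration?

g′(w) = 3w² + 2w - 5
w₁ = -1 − 0.04·(-4) = -0.84
w₂ = -0.84 − 0.04·(-4.5632) = -0.657472

-0.657472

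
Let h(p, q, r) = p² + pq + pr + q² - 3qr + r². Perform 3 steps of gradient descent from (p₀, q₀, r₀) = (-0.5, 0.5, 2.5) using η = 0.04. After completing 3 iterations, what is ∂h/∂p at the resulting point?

2.037888

∇h = (2p + q + r, p + 2q - 3r, p - 3q + 2r)
Step 1: at (-0.5, 0.5, 2.5), ∇h = (2, -7, 3) → (-0.5, 0.5, 2.5) − 0.04·(2, -7, 3) = (-0.58, 0.78, 2.38)
Step 2: at (-0.58, 0.78, 2.38), ∇h = (2, -6.16, 1.84) → (-0.58, 0.78, 2.38) − 0.04·(2, -6.16, 1.84) = (-0.66, 1.0264, 2.3064)
Step 3: at (-0.66, 1.0264, 2.3064), ∇h = (2.0128, -5.5264, 0.8736) → (-0.66, 1.0264, 2.3064) − 0.04·(2.0128, -5.5264, 0.8736) = (-0.740512, 1.247456, 2.271456)
∂h/∂p at (-0.740512, 1.247456, 2.271456) = 2.037888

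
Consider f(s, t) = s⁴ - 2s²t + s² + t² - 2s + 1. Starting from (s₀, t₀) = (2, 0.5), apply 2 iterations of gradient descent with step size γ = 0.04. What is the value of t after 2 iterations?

∇f = (4s³ - 4st + 2s - 2, -2s² + 2t)
(s₁, t₁) = (2, 0.5) − 0.04·(30, -7) = (0.8, 0.78)
(s₂, t₂) = (0.8, 0.78) − 0.04·(-0.848, 0.28) = (0.83392, 0.7688)
t = 0.7688

0.7688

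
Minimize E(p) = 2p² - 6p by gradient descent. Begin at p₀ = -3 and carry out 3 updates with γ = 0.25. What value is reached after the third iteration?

E′(p) = 4p - 6
p₁ = -3 − 0.25·(-18) = 1.5
p₂ = 1.5 − 0.25·0 = 1.5
p₃ = 1.5 − 0.25·0 = 1.5

1.5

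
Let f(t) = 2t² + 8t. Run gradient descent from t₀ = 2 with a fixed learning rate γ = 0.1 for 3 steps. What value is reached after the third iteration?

-1.136

f′(t) = 4t + 8
t₁ = 2 − 0.1·16 = 0.4
t₂ = 0.4 − 0.1·9.6 = -0.56
t₃ = -0.56 − 0.1·5.76 = -1.136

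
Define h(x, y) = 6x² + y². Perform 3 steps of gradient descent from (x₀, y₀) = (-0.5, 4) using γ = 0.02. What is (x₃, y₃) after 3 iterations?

∇h = (12x, 2y)
Step 1: at (-0.5, 4), ∇h = (-6, 8) → (-0.5, 4) − 0.02·(-6, 8) = (-0.38, 3.84)
Step 2: at (-0.38, 3.84), ∇h = (-4.56, 7.68) → (-0.38, 3.84) − 0.02·(-4.56, 7.68) = (-0.2888, 3.6864)
Step 3: at (-0.2888, 3.6864), ∇h = (-3.4656, 7.3728) → (-0.2888, 3.6864) − 0.02·(-3.4656, 7.3728) = (-0.219488, 3.538944)

(-0.219488, 3.538944)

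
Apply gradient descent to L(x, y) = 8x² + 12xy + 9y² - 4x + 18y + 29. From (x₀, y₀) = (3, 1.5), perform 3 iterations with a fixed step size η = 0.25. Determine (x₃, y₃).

(-579.125, -633.9375)

∇L = (16x + 12y - 4, 12x + 18y + 18)
Step 1: at (3, 1.5), ∇L = (62, 81) → (3, 1.5) − 0.25·(62, 81) = (-12.5, -18.75)
Step 2: at (-12.5, -18.75), ∇L = (-429, -469.5) → (-12.5, -18.75) − 0.25·(-429, -469.5) = (94.75, 98.625)
Step 3: at (94.75, 98.625), ∇L = (2695.5, 2930.25) → (94.75, 98.625) − 0.25·(2695.5, 2930.25) = (-579.125, -633.9375)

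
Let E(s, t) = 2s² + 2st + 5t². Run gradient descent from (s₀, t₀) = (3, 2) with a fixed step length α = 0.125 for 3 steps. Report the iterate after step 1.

∇E = (4s + 2t, 2s + 10t)
(s₁, t₁) = (3, 2) − 0.125·(16, 26) = (1, -1.25)

(1, -1.25)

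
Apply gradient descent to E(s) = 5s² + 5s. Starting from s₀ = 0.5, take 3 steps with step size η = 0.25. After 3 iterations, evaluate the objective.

E′(s) = 10s + 5
s₁ = 0.5 − 0.25·10 = -2
s₂ = -2 − 0.25·(-15) = 1.75
s₃ = 1.75 − 0.25·22.5 = -3.875
E(-3.875) = 55.703125

55.703125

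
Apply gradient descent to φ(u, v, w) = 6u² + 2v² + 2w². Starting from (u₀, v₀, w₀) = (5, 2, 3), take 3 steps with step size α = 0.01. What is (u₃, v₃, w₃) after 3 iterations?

(3.40736, 1.769472, 2.654208)

∇φ = (12u, 4v, 4w)
Step 1: at (5, 2, 3), ∇φ = (60, 8, 12) → (5, 2, 3) − 0.01·(60, 8, 12) = (4.4, 1.92, 2.88)
Step 2: at (4.4, 1.92, 2.88), ∇φ = (52.8, 7.68, 11.52) → (4.4, 1.92, 2.88) − 0.01·(52.8, 7.68, 11.52) = (3.872, 1.8432, 2.7648)
Step 3: at (3.872, 1.8432, 2.7648), ∇φ = (46.464, 7.3728, 11.0592) → (3.872, 1.8432, 2.7648) − 0.01·(46.464, 7.3728, 11.0592) = (3.40736, 1.769472, 2.654208)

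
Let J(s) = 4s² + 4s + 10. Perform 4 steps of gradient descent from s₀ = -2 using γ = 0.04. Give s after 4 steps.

-0.82072064

J′(s) = 8s + 4
Step 1: J′(-2) = -12; s₁ = -2 − 0.04·(-12) = -1.52
Step 2: J′(-1.52) = -8.16; s₂ = -1.52 − 0.04·(-8.16) = -1.1936
Step 3: J′(-1.1936) = -5.5488; s₃ = -1.1936 − 0.04·(-5.5488) = -0.971648
Step 4: J′(-0.971648) = -3.773184; s₄ = -0.971648 − 0.04·(-3.773184) = -0.82072064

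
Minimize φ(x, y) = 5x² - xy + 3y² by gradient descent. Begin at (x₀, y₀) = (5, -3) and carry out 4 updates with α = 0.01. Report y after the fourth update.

∇φ = (10x - y, -x + 6y)
(x₁, y₁) = (5, -3) − 0.01·(53, -23) = (4.47, -2.77)
(x₂, y₂) = (4.47, -2.77) − 0.01·(47.47, -21.09) = (3.9953, -2.5591)
(x₃, y₃) = (3.9953, -2.5591) − 0.01·(42.5121, -19.3499) = (3.570179, -2.365601)
(x₄, y₄) = (3.570179, -2.365601) − 0.01·(38.067391, -17.763785) = (3.18950509, -2.18796315)
y = -2.18796315

-2.18796315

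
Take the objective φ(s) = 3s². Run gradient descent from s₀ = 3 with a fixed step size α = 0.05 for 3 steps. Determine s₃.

φ′(s) = 6s
s₁ = 3 − 0.05·18 = 2.1
s₂ = 2.1 − 0.05·12.6 = 1.47
s₃ = 1.47 − 0.05·8.82 = 1.029

1.029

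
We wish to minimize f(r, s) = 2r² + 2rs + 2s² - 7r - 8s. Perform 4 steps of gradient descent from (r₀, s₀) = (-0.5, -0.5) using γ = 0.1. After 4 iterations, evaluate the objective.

∇f = (4r + 2s - 7, 2r + 4s - 8)
Step 1: at (-0.5, -0.5), ∇f = (-10, -11) → (-0.5, -0.5) − 0.1·(-10, -11) = (0.5, 0.6)
Step 2: at (0.5, 0.6), ∇f = (-3.8, -4.6) → (0.5, 0.6) − 0.1·(-3.8, -4.6) = (0.88, 1.06)
Step 3: at (0.88, 1.06), ∇f = (-1.36, -2) → (0.88, 1.06) − 0.1·(-1.36, -2) = (1.016, 1.26)
Step 4: at (1.016, 1.26), ∇f = (-0.416, -0.928) → (1.016, 1.26) − 0.1·(-0.416, -0.928) = (1.0576, 1.3528)
f(1.0576, 1.3528) = -9.46698624

-9.46698624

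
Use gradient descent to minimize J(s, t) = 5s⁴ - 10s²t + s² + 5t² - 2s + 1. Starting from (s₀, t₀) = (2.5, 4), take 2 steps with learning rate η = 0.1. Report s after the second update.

1362.27025

∇J = (20s³ - 20st + 2s - 2, -10s² + 10t)
(s₁, t₁) = (2.5, 4) − 0.1·(115.5, -22.5) = (-9.05, 6.25)
(s₂, t₂) = (-9.05, 6.25) − 0.1·(-13713.2025, -756.525) = (1362.27025, 81.9025)
s = 1362.27025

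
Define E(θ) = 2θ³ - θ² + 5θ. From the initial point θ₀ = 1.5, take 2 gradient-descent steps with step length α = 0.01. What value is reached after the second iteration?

1.2133585

E′(θ) = 6θ² - 2θ + 5
Step 1: E′(1.5) = 15.5; θ₁ = 1.5 − 0.01·15.5 = 1.345
Step 2: E′(1.345) = 13.16415; θ₂ = 1.345 − 0.01·13.16415 = 1.2133585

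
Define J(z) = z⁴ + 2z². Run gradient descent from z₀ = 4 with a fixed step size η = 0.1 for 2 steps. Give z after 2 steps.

J′(z) = 4z³ + 4z
z₁ = 4 − 0.1·272 = -23.2
z₂ = -23.2 − 0.1·(-50041.472) = 4980.9472

4980.9472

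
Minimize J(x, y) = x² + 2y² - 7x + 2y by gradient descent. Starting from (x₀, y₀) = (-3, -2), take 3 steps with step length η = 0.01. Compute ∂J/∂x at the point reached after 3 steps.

∇J = (2x - 7, 4y + 2)
Step 1: at (-3, -2), ∇J = (-13, -6) → (-3, -2) − 0.01·(-13, -6) = (-2.87, -1.94)
Step 2: at (-2.87, -1.94), ∇J = (-12.74, -5.76) → (-2.87, -1.94) − 0.01·(-12.74, -5.76) = (-2.7426, -1.8824)
Step 3: at (-2.7426, -1.8824), ∇J = (-12.4852, -5.5296) → (-2.7426, -1.8824) − 0.01·(-12.4852, -5.5296) = (-2.617748, -1.827104)
∂J/∂x at (-2.617748, -1.827104) = -12.235496

-12.235496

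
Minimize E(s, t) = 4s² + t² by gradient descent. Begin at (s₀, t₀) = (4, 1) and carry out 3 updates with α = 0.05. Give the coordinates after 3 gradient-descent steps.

(0.864, 0.729)

∇E = (8s, 2t)
Step 1: at (4, 1), ∇E = (32, 2) → (4, 1) − 0.05·(32, 2) = (2.4, 0.9)
Step 2: at (2.4, 0.9), ∇E = (19.2, 1.8) → (2.4, 0.9) − 0.05·(19.2, 1.8) = (1.44, 0.81)
Step 3: at (1.44, 0.81), ∇E = (11.52, 1.62) → (1.44, 0.81) − 0.05·(11.52, 1.62) = (0.864, 0.729)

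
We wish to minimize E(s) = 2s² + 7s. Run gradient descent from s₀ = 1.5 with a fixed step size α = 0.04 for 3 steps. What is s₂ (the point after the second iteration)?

0.5432

E′(s) = 4s + 7
s₁ = 1.5 − 0.04·13 = 0.98
s₂ = 0.98 − 0.04·10.92 = 0.5432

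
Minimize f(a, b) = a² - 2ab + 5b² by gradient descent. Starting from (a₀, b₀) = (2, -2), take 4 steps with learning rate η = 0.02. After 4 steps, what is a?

∇f = (2a - 2b, -2a + 10b)
Step 1: at (2, -2), ∇f = (8, -24) → (2, -2) − 0.02·(8, -24) = (1.84, -1.52)
Step 2: at (1.84, -1.52), ∇f = (6.72, -18.88) → (1.84, -1.52) − 0.02·(6.72, -18.88) = (1.7056, -1.1424)
Step 3: at (1.7056, -1.1424), ∇f = (5.696, -14.8352) → (1.7056, -1.1424) − 0.02·(5.696, -14.8352) = (1.59168, -0.845696)
Step 4: at (1.59168, -0.845696), ∇f = (4.874752, -11.64032) → (1.59168, -0.845696) − 0.02·(4.874752, -11.64032) = (1.49418496, -0.6128896)
a = 1.49418496

1.49418496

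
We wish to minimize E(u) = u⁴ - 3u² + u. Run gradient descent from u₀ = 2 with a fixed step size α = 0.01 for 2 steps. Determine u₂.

1.65798644

E′(u) = 4u³ - 6u + 1
u₁ = 2 − 0.01·21 = 1.79
u₂ = 1.79 − 0.01·13.201356 = 1.65798644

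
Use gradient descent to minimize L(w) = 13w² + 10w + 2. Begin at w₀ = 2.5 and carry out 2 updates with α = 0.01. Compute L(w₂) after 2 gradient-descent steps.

32.514325

L′(w) = 26w + 10
w₁ = 2.5 − 0.01·75 = 1.75
w₂ = 1.75 − 0.01·55.5 = 1.195
L(1.195) = 32.514325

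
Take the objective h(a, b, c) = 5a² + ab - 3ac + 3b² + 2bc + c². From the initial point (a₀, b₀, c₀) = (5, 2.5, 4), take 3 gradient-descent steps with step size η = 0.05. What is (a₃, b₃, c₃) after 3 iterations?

(1.617125, -0.357125, 3.909625)

∇h = (10a + b - 3c, a + 6b + 2c, -3a + 2b + 2c)
(a₁, b₁, c₁) = (5, 2.5, 4) − 0.05·(40.5, 28, -2) = (2.975, 1.1, 4.1)
(a₂, b₂, c₂) = (2.975, 1.1, 4.1) − 0.05·(18.55, 17.775, 1.475) = (2.0475, 0.21125, 4.02625)
(a₃, b₃, c₃) = (2.0475, 0.21125, 4.02625) − 0.05·(8.6075, 11.3675, 2.3325) = (1.617125, -0.357125, 3.909625)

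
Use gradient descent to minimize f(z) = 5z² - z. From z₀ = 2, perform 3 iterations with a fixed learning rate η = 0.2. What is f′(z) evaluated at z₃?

f′(z) = 10z - 1
Step 1: f′(2) = 19; z₁ = 2 − 0.2·19 = -1.8
Step 2: f′(-1.8) = -19; z₂ = -1.8 − 0.2·(-19) = 2
Step 3: f′(2) = 19; z₃ = 2 − 0.2·19 = -1.8
f′(z) at (-1.8) = -19

-19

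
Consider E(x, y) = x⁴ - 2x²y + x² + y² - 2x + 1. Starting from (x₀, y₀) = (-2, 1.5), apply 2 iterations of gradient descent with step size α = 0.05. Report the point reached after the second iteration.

∇E = (4x³ - 4xy + 2x - 2, -2x² + 2y)
Step 1: at (-2, 1.5), ∇E = (-26, -5) → (-2, 1.5) − 0.05·(-26, -5) = (-0.7, 1.75)
Step 2: at (-0.7, 1.75), ∇E = (0.128, 2.52) → (-0.7, 1.75) − 0.05·(0.128, 2.52) = (-0.7064, 1.624)

(-0.7064, 1.624)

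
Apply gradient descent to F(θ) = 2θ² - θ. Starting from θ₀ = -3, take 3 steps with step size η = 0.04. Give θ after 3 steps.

-1.676288

F′(θ) = 4θ - 1
θ₁ = -3 − 0.04·(-13) = -2.48
θ₂ = -2.48 − 0.04·(-10.92) = -2.0432
θ₃ = -2.0432 − 0.04·(-9.1728) = -1.676288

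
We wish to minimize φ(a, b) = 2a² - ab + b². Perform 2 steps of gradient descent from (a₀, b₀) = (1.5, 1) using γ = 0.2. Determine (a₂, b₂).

(0.28, 0.64)

∇φ = (4a - b, -a + 2b)
Step 1: at (1.5, 1), ∇φ = (5, 0.5) → (1.5, 1) − 0.2·(5, 0.5) = (0.5, 0.9)
Step 2: at (0.5, 0.9), ∇φ = (1.1, 1.3) → (0.5, 0.9) − 0.2·(1.1, 1.3) = (0.28, 0.64)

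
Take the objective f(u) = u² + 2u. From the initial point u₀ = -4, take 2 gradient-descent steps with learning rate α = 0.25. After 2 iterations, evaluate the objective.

f′(u) = 2u + 2
Step 1: f′(-4) = -6; u₁ = -4 − 0.25·(-6) = -2.5
Step 2: f′(-2.5) = -3; u₂ = -2.5 − 0.25·(-3) = -1.75
f(-1.75) = -0.4375

-0.4375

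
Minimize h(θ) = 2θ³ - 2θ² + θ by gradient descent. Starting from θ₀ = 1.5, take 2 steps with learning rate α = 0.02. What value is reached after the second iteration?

h′(θ) = 6θ² - 4θ + 1
Step 1: h′(1.5) = 8.5; θ₁ = 1.5 − 0.02·8.5 = 1.33
Step 2: h′(1.33) = 6.2934; θ₂ = 1.33 − 0.02·6.2934 = 1.204132

1.204132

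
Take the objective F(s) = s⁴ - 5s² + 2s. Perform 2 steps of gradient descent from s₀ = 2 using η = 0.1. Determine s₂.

F′(s) = 4s³ - 10s + 2
Step 1: F′(2) = 14; s₁ = 2 − 0.1·14 = 0.6
Step 2: F′(0.6) = -3.136; s₂ = 0.6 − 0.1·(-3.136) = 0.9136

0.9136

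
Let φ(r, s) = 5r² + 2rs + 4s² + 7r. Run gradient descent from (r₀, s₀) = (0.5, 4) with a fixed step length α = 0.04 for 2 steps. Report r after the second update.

∇φ = (10r + 2s + 7, 2r + 8s)
Step 1: at (0.5, 4), ∇φ = (20, 33) → (0.5, 4) − 0.04·(20, 33) = (-0.3, 2.68)
Step 2: at (-0.3, 2.68), ∇φ = (9.36, 20.84) → (-0.3, 2.68) − 0.04·(9.36, 20.84) = (-0.6744, 1.8464)
r = -0.6744

-0.6744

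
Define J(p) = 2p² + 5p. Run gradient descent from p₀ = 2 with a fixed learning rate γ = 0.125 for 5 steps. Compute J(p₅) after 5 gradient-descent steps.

-3.1043701171875

J′(p) = 4p + 5
p₁ = 2 − 0.125·13 = 0.375
p₂ = 0.375 − 0.125·6.5 = -0.4375
p₃ = -0.4375 − 0.125·3.25 = -0.84375
p₄ = -0.84375 − 0.125·1.625 = -1.046875
p₅ = -1.046875 − 0.125·0.8125 = -1.1484375
J(-1.1484375) = -3.1043701171875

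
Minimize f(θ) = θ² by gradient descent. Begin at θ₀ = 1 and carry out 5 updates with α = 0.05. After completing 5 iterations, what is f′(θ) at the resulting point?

f′(θ) = 2θ
Step 1: f′(1) = 2; θ₁ = 1 − 0.05·2 = 0.9
Step 2: f′(0.9) = 1.8; θ₂ = 0.9 − 0.05·1.8 = 0.81
Step 3: f′(0.81) = 1.62; θ₃ = 0.81 − 0.05·1.62 = 0.729
Step 4: f′(0.729) = 1.458; θ₄ = 0.729 − 0.05·1.458 = 0.6561
Step 5: f′(0.6561) = 1.3122; θ₅ = 0.6561 − 0.05·1.3122 = 0.59049
f′(θ) at (0.59049) = 1.18098

1.18098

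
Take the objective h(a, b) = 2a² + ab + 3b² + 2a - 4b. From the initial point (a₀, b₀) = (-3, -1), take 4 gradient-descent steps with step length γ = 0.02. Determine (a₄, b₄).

∇h = (4a + b + 2, a + 6b - 4)
(a₁, b₁) = (-3, -1) − 0.02·(-11, -13) = (-2.78, -0.74)
(a₂, b₂) = (-2.78, -0.74) − 0.02·(-9.86, -11.22) = (-2.5828, -0.5156)
(a₃, b₃) = (-2.5828, -0.5156) − 0.02·(-8.8468, -9.6764) = (-2.405864, -0.322072)
(a₄, b₄) = (-2.405864, -0.322072) − 0.02·(-7.945528, -8.338296) = (-2.24695344, -0.15530608)

(-2.24695344, -0.15530608)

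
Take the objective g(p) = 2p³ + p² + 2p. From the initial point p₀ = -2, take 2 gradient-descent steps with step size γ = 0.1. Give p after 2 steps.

g′(p) = 6p² + 2p + 2
p₁ = -2 − 0.1·22 = -4.2
p₂ = -4.2 − 0.1·99.44 = -14.144

-14.144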